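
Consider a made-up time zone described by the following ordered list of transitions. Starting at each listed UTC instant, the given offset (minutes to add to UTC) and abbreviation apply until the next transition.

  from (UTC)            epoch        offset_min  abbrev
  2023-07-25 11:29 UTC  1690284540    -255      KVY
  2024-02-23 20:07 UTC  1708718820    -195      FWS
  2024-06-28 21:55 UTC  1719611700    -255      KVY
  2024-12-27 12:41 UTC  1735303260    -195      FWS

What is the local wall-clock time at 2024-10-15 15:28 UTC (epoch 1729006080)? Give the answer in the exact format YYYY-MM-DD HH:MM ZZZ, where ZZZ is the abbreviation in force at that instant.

Query: 2024-10-15 15:28 UTC
Rule 3/4 (KVY, -04:15): 2024-06-28 21:55 UTC ≤ query < 2024-12-27 12:41 UTC
15·60 + 28 - 255 = 673 min
673 = 0·1440 + 673; 673 = 11·60 + 13 → 11:13, same day
→ 2024-10-15 11:13 KVY

2024-10-15 11:13 KVY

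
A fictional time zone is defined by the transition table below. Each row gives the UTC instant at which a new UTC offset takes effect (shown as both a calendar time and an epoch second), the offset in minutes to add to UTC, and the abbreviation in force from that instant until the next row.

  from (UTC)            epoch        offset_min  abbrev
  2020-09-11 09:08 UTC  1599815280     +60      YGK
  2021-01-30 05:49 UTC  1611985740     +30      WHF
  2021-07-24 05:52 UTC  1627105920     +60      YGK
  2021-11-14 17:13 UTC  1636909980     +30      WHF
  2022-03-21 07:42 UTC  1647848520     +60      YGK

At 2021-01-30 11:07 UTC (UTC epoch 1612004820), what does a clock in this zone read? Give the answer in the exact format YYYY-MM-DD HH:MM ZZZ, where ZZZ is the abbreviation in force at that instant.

2021-01-30 11:37 WHF

Query: 2021-01-30 11:07 UTC
Rule 2/5 (WHF, +00:30): 2021-01-30 05:49 UTC ≤ query < 2021-07-24 05:52 UTC
11·60 + 7 + 30 = 697 min
697 = 0·1440 + 697; 697 = 11·60 + 37 → 11:37, same day
→ 2021-01-30 11:37 WHF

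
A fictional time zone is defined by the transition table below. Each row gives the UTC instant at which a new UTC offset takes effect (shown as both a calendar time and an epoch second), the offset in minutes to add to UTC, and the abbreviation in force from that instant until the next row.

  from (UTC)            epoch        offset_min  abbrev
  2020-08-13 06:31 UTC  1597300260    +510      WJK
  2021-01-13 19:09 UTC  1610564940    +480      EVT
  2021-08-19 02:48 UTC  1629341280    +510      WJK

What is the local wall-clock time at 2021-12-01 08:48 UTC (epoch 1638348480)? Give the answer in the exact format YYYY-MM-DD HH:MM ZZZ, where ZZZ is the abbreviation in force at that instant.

Query: 2021-12-01 08:48 UTC
Rule 3/3 (WJK, +08:30): 2021-08-19 02:48 UTC ≤ query < +∞
8·60 + 48 + 510 = 1038 min
1038 = 0·1440 + 1038; 1038 = 17·60 + 18 → 17:18, same day
→ 2021-12-01 17:18 WJK

2021-12-01 17:18 WJK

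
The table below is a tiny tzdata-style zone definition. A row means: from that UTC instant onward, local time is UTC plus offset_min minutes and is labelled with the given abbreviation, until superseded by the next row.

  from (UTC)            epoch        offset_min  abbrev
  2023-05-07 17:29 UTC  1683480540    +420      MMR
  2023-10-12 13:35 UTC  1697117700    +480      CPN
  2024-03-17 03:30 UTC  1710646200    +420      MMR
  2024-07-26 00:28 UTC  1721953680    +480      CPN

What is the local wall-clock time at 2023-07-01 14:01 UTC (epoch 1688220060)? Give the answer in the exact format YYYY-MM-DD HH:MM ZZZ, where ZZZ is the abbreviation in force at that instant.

2023-07-01 21:01 MMR

Query: 2023-07-01 14:01 UTC
Rule 1/4 (MMR, +07:00): 2023-05-07 17:29 UTC ≤ query < 2023-10-12 13:35 UTC
14·60 + 1 + 420 = 1261 min
1261 = 0·1440 + 1261; 1261 = 21·60 + 1 → 21:01, same day
→ 2023-07-01 21:01 MMR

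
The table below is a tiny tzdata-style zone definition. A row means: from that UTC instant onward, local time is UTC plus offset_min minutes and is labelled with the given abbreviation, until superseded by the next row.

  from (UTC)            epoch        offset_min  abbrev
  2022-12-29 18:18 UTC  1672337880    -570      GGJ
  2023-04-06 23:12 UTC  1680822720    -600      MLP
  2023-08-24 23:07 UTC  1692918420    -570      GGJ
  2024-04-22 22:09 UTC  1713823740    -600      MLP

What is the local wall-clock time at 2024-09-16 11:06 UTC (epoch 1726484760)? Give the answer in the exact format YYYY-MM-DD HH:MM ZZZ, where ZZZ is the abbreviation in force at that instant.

Query: 2024-09-16 11:06 UTC
Rule 4/4 (MLP, -10:00): 2024-04-22 22:09 UTC ≤ query < +∞
11·60 + 6 - 600 = 66 min
66 = 0·1440 + 66; 66 = 1·60 + 6 → 01:06, same day
→ 2024-09-16 01:06 MLP

2024-09-16 01:06 MLP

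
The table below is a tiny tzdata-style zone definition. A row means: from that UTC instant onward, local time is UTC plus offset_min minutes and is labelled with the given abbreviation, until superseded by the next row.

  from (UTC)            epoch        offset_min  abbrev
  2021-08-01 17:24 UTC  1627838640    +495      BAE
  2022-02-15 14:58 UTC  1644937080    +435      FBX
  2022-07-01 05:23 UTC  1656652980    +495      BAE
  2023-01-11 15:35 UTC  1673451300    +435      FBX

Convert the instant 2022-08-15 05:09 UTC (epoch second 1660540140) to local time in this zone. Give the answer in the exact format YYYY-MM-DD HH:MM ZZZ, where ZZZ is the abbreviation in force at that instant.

Query: 2022-08-15 05:09 UTC
Rule 3/4 (BAE, +08:15): 2022-07-01 05:23 UTC ≤ query < 2023-01-11 15:35 UTC
5·60 + 9 + 495 = 804 min
804 = 0·1440 + 804; 804 = 13·60 + 24 → 13:24, same day
→ 2022-08-15 13:24 BAE

2022-08-15 13:24 BAE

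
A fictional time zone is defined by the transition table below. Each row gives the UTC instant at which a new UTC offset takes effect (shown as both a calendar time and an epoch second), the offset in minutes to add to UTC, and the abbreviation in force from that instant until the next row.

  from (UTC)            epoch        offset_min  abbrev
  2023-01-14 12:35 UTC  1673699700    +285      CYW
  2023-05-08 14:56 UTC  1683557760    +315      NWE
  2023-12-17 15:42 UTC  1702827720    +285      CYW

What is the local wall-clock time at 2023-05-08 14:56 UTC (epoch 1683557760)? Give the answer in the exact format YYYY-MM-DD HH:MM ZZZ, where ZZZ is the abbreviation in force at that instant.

2023-05-08 20:11 NWE

Query: 2023-05-08 14:56 UTC
Rule 2/3 (NWE, +05:15): 2023-05-08 14:56 UTC ≤ query < 2023-12-17 15:42 UTC
14·60 + 56 + 315 = 1211 min
1211 = 0·1440 + 1211; 1211 = 20·60 + 11 → 20:11, same day
→ 2023-05-08 20:11 NWE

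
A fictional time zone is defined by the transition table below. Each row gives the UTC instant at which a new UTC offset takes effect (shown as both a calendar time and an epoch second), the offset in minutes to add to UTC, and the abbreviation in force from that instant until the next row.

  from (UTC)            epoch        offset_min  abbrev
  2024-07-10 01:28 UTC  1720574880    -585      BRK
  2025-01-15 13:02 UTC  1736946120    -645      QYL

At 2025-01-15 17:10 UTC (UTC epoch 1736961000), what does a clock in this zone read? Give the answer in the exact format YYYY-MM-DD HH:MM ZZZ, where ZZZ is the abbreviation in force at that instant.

2025-01-15 06:25 QYL

Query: 2025-01-15 17:10 UTC
Rule 2/2 (QYL, -10:45): 2025-01-15 13:02 UTC ≤ query < +∞
17·60 + 10 - 645 = 385 min
385 = 0·1440 + 385; 385 = 6·60 + 25 → 06:25, same day
→ 2025-01-15 06:25 QYL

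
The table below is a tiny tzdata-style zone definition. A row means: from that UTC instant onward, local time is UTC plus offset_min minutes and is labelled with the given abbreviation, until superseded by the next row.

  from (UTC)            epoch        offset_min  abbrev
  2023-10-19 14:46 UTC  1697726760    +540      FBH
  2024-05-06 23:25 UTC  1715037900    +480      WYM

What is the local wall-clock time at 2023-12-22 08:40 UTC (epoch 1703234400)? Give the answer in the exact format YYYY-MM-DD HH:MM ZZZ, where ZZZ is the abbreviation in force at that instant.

Query: 2023-12-22 08:40 UTC
Rule 1/2 (FBH, +09:00): 2023-10-19 14:46 UTC ≤ query < 2024-05-06 23:25 UTC
8·60 + 40 + 540 = 1060 min
1060 = 0·1440 + 1060; 1060 = 17·60 + 40 → 17:40, same day
→ 2023-12-22 17:40 FBH

2023-12-22 17:40 FBH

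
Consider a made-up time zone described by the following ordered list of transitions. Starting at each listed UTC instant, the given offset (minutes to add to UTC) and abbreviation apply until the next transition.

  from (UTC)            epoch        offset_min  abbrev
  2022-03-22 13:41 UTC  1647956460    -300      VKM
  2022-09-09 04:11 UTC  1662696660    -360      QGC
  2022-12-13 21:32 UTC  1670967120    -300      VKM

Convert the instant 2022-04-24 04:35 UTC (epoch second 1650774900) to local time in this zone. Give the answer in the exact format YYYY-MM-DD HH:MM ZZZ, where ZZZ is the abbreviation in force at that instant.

Query: 2022-04-24 04:35 UTC
Rule 1/3 (VKM, -05:00): 2022-03-22 13:41 UTC ≤ query < 2022-09-09 04:11 UTC
4·60 + 35 - 300 = -25 min
-25 = -1·1440 + 1415; 1415 = 23·60 + 35 → 23:35, 2022-04-24 - 1 day = 2022-04-23
→ 2022-04-23 23:35 VKM

2022-04-23 23:35 VKM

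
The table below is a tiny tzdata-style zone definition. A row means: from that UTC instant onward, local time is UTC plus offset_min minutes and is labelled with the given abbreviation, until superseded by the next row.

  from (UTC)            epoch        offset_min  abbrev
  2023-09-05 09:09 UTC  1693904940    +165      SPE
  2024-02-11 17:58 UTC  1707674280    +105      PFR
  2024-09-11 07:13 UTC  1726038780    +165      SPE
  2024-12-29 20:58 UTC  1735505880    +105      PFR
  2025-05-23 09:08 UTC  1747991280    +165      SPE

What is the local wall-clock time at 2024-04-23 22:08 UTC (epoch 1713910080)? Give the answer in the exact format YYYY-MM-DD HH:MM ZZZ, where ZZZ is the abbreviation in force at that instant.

Query: 2024-04-23 22:08 UTC
Rule 2/5 (PFR, +01:45): 2024-02-11 17:58 UTC ≤ query < 2024-09-11 07:13 UTC
22·60 + 8 + 105 = 1433 min
1433 = 0·1440 + 1433; 1433 = 23·60 + 53 → 23:53, same day
→ 2024-04-23 23:53 PFR

2024-04-23 23:53 PFR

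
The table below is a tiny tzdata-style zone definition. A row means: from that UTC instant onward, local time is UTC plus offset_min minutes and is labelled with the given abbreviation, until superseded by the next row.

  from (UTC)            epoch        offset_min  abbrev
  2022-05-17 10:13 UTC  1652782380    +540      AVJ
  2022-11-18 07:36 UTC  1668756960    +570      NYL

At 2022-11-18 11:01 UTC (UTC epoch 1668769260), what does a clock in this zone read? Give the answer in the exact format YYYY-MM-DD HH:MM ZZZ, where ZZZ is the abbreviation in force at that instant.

2022-11-18 20:31 NYL

Query: 2022-11-18 11:01 UTC
Rule 2/2 (NYL, +09:30): 2022-11-18 07:36 UTC ≤ query < +∞
11·60 + 1 + 570 = 1231 min
1231 = 0·1440 + 1231; 1231 = 20·60 + 31 → 20:31, same day
→ 2022-11-18 20:31 NYL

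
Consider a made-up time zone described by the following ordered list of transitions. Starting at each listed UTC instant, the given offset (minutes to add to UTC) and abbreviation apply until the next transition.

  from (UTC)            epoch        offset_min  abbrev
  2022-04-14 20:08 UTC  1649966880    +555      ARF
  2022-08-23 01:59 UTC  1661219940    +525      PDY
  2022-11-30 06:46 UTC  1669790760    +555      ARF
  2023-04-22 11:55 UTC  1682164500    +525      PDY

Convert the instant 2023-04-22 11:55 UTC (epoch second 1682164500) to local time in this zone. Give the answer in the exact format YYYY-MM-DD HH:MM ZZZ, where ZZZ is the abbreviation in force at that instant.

Query: 2023-04-22 11:55 UTC
Rule 4/4 (PDY, +08:45): 2023-04-22 11:55 UTC ≤ query < +∞
11·60 + 55 + 525 = 1240 min
1240 = 0·1440 + 1240; 1240 = 20·60 + 40 → 20:40, same day
→ 2023-04-22 20:40 PDY

2023-04-22 20:40 PDY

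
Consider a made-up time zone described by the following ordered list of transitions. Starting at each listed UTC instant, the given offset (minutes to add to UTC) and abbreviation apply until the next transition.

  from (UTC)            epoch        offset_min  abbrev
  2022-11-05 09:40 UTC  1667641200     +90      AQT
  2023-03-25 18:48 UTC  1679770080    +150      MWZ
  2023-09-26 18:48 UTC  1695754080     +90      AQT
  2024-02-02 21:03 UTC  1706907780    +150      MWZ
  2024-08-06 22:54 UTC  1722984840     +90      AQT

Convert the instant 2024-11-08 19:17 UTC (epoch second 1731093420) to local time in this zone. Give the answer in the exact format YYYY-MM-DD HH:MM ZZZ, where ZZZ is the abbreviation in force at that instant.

Query: 2024-11-08 19:17 UTC
Rule 5/5 (AQT, +01:30): 2024-08-06 22:54 UTC ≤ query < +∞
19·60 + 17 + 90 = 1247 min
1247 = 0·1440 + 1247; 1247 = 20·60 + 47 → 20:47, same day
→ 2024-11-08 20:47 AQT

2024-11-08 20:47 AQT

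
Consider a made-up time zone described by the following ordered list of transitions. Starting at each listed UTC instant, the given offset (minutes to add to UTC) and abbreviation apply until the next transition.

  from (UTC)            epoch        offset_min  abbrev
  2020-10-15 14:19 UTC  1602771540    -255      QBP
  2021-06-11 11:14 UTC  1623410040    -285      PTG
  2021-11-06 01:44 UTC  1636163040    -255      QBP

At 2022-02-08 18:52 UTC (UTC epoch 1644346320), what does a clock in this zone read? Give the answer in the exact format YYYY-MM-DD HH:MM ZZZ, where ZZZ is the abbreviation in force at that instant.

2022-02-08 14:37 QBP

Query: 2022-02-08 18:52 UTC
Rule 3/3 (QBP, -04:15): 2021-11-06 01:44 UTC ≤ query < +∞
18·60 + 52 - 255 = 877 min
877 = 0·1440 + 877; 877 = 14·60 + 37 → 14:37, same day
→ 2022-02-08 14:37 QBP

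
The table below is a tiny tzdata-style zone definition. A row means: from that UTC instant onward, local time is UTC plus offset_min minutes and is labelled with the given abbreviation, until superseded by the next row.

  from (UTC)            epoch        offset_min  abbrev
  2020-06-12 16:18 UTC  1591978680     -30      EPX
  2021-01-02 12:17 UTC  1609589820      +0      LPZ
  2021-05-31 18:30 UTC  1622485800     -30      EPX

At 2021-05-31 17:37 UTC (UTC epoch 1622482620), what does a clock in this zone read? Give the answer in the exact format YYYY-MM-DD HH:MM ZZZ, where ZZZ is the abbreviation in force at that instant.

2021-05-31 17:37 LPZ

Query: 2021-05-31 17:37 UTC
Rule 2/3 (LPZ, +00:00): 2021-01-02 12:17 UTC ≤ query < 2021-05-31 18:30 UTC
17·60 + 37 + 0 = 1057 min
1057 = 0·1440 + 1057; 1057 = 17·60 + 37 → 17:37, same day
→ 2021-05-31 17:37 LPZ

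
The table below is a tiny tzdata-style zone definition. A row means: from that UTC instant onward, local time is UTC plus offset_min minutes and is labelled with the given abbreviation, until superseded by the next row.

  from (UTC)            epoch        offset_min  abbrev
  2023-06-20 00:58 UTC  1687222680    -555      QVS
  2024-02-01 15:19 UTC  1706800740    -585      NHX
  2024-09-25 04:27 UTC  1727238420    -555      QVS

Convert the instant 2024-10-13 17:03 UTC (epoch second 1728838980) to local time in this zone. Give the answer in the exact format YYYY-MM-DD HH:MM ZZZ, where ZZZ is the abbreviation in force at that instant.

Query: 2024-10-13 17:03 UTC
Rule 3/3 (QVS, -09:15): 2024-09-25 04:27 UTC ≤ query < +∞
17·60 + 3 - 555 = 468 min
468 = 0·1440 + 468; 468 = 7·60 + 48 → 07:48, same day
→ 2024-10-13 07:48 QVS

2024-10-13 07:48 QVS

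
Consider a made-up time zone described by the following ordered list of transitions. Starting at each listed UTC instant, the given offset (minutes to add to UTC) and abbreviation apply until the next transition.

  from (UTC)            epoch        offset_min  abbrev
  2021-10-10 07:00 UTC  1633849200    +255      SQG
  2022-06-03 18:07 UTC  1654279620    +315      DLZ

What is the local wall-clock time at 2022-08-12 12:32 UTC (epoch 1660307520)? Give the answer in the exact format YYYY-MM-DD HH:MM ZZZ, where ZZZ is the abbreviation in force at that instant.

Query: 2022-08-12 12:32 UTC
Rule 2/2 (DLZ, +05:15): 2022-06-03 18:07 UTC ≤ query < +∞
12·60 + 32 + 315 = 1067 min
1067 = 0·1440 + 1067; 1067 = 17·60 + 47 → 17:47, same day
→ 2022-08-12 17:47 DLZ

2022-08-12 17:47 DLZ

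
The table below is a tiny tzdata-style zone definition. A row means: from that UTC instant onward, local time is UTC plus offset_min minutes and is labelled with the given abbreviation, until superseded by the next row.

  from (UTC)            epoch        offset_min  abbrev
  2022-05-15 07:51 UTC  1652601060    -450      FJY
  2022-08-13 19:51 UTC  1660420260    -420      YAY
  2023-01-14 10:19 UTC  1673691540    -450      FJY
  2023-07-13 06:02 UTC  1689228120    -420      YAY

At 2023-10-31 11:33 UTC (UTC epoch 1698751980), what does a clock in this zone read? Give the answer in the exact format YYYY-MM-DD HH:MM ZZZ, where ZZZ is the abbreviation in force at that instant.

2023-10-31 04:33 YAY

Query: 2023-10-31 11:33 UTC
Rule 4/4 (YAY, -07:00): 2023-07-13 06:02 UTC ≤ query < +∞
11·60 + 33 - 420 = 273 min
273 = 0·1440 + 273; 273 = 4·60 + 33 → 04:33, same day
→ 2023-10-31 04:33 YAY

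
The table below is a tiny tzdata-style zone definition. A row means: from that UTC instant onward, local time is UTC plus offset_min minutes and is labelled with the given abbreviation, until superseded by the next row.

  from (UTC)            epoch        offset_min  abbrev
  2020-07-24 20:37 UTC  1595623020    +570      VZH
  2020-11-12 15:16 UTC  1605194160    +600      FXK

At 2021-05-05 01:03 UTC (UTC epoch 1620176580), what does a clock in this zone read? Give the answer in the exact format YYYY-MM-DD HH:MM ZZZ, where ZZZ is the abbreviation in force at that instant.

2021-05-05 11:03 FXK

Query: 2021-05-05 01:03 UTC
Rule 2/2 (FXK, +10:00): 2020-11-12 15:16 UTC ≤ query < +∞
1·60 + 3 + 600 = 663 min
663 = 0·1440 + 663; 663 = 11·60 + 3 → 11:03, same day
→ 2021-05-05 11:03 FXK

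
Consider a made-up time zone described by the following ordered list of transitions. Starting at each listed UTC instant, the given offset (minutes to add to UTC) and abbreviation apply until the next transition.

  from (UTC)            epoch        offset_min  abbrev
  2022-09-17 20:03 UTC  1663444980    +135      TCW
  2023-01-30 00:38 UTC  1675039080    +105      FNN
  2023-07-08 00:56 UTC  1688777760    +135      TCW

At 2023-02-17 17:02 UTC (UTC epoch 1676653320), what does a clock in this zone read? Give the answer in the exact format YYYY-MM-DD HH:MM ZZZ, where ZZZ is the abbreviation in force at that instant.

2023-02-17 18:47 FNN

Query: 2023-02-17 17:02 UTC
Rule 2/3 (FNN, +01:45): 2023-01-30 00:38 UTC ≤ query < 2023-07-08 00:56 UTC
17·60 + 2 + 105 = 1127 min
1127 = 0·1440 + 1127; 1127 = 18·60 + 47 → 18:47, same day
→ 2023-02-17 18:47 FNN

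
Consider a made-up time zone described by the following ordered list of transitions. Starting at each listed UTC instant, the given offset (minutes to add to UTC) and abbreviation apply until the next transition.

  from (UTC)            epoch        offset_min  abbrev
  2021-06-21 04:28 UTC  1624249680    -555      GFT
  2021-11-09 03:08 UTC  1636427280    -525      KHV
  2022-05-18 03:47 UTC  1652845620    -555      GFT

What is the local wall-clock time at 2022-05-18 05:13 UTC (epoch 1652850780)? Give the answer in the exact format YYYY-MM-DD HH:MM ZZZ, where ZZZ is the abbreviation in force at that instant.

2022-05-17 19:58 GFT

Query: 2022-05-18 05:13 UTC
Rule 3/3 (GFT, -09:15): 2022-05-18 03:47 UTC ≤ query < +∞
5·60 + 13 - 555 = -242 min
-242 = -1·1440 + 1198; 1198 = 19·60 + 58 → 19:58, 2022-05-18 - 1 day = 2022-05-17
→ 2022-05-17 19:58 GFT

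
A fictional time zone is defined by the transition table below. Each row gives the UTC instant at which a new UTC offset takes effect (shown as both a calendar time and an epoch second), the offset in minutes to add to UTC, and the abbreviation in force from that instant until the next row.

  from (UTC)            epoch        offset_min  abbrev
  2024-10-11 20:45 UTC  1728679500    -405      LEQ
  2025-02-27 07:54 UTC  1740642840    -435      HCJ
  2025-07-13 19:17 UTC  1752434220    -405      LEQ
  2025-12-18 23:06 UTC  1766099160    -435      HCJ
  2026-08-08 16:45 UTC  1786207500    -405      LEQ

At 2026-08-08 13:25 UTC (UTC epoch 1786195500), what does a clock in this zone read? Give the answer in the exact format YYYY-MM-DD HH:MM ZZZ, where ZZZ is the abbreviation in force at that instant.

Query: 2026-08-08 13:25 UTC
Rule 4/5 (HCJ, -07:15): 2025-12-18 23:06 UTC ≤ query < 2026-08-08 16:45 UTC
13·60 + 25 - 435 = 370 min
370 = 0·1440 + 370; 370 = 6·60 + 10 → 06:10, same day
→ 2026-08-08 06:10 HCJ

2026-08-08 06:10 HCJ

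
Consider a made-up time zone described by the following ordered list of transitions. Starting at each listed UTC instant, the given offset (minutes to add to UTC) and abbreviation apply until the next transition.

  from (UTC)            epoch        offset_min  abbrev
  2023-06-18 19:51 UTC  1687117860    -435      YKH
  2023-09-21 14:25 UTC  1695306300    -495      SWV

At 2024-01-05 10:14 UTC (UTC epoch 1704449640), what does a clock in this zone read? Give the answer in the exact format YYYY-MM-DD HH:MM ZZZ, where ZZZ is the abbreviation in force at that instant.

2024-01-05 01:59 SWV

Query: 2024-01-05 10:14 UTC
Rule 2/2 (SWV, -08:15): 2023-09-21 14:25 UTC ≤ query < +∞
10·60 + 14 - 495 = 119 min
119 = 0·1440 + 119; 119 = 1·60 + 59 → 01:59, same day
→ 2024-01-05 01:59 SWV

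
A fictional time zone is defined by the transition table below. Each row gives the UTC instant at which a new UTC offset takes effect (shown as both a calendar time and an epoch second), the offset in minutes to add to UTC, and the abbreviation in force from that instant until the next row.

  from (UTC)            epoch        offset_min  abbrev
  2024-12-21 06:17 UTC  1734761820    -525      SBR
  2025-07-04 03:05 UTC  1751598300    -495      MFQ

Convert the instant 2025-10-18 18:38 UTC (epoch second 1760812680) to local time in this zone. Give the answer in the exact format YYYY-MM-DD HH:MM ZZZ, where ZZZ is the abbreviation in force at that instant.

Query: 2025-10-18 18:38 UTC
Rule 2/2 (MFQ, -08:15): 2025-07-04 03:05 UTC ≤ query < +∞
18·60 + 38 - 495 = 623 min
623 = 0·1440 + 623; 623 = 10·60 + 23 → 10:23, same day
→ 2025-10-18 10:23 MFQ

2025-10-18 10:23 MFQ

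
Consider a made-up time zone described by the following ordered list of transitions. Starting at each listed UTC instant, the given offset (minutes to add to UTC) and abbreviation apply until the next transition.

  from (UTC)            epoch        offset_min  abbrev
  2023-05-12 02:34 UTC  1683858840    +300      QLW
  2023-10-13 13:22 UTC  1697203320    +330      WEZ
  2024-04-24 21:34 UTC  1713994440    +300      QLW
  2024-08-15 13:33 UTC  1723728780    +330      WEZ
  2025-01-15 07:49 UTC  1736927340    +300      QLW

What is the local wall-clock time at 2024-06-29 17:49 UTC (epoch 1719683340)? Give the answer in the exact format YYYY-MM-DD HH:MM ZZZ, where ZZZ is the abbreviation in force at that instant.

2024-06-29 22:49 QLW

Query: 2024-06-29 17:49 UTC
Rule 3/5 (QLW, +05:00): 2024-04-24 21:34 UTC ≤ query < 2024-08-15 13:33 UTC
17·60 + 49 + 300 = 1369 min
1369 = 0·1440 + 1369; 1369 = 22·60 + 49 → 22:49, same day
→ 2024-06-29 22:49 QLW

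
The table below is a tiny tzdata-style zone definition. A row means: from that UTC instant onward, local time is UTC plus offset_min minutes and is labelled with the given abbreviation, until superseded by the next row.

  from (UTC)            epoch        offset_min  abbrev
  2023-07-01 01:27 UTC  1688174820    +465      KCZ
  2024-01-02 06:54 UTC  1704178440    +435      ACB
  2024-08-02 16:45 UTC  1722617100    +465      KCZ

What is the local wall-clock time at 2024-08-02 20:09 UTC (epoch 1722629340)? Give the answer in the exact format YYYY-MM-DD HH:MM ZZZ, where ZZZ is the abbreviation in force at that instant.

2024-08-03 03:54 KCZ

Query: 2024-08-02 20:09 UTC
Rule 3/3 (KCZ, +07:45): 2024-08-02 16:45 UTC ≤ query < +∞
20·60 + 9 + 465 = 1674 min
1674 = 1·1440 + 234; 234 = 3·60 + 54 → 03:54, 2024-08-02 + 1 day = 2024-08-03
→ 2024-08-03 03:54 KCZ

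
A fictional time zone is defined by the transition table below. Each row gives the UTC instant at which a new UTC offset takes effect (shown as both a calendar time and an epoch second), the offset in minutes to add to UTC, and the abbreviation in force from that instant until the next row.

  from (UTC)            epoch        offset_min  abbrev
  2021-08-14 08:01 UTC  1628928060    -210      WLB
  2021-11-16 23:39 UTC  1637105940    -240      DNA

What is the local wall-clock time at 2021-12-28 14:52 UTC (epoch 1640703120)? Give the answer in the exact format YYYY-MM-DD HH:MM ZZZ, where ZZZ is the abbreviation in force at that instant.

2021-12-28 10:52 DNA

Query: 2021-12-28 14:52 UTC
Rule 2/2 (DNA, -04:00): 2021-11-16 23:39 UTC ≤ query < +∞
14·60 + 52 - 240 = 652 min
652 = 0·1440 + 652; 652 = 10·60 + 52 → 10:52, same day
→ 2021-12-28 10:52 DNA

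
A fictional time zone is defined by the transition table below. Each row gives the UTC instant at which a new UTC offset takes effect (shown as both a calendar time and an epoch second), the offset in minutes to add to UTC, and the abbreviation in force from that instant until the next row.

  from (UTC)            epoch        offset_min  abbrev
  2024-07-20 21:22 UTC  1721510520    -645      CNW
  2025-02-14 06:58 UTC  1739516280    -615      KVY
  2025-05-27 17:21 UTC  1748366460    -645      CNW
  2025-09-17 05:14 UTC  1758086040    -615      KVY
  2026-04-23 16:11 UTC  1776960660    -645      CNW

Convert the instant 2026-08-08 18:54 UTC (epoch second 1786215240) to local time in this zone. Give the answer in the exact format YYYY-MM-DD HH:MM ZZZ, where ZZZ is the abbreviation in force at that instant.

Query: 2026-08-08 18:54 UTC
Rule 5/5 (CNW, -10:45): 2026-04-23 16:11 UTC ≤ query < +∞
18·60 + 54 - 645 = 489 min
489 = 0·1440 + 489; 489 = 8·60 + 9 → 08:09, same day
→ 2026-08-08 08:09 CNW

2026-08-08 08:09 CNW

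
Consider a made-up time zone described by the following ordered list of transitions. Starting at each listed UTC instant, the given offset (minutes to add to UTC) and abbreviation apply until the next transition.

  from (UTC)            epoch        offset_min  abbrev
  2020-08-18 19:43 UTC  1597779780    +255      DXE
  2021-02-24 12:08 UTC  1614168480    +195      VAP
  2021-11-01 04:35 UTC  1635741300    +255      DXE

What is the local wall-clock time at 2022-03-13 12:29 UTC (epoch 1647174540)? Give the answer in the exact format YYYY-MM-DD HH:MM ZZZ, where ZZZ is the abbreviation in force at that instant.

2022-03-13 16:44 DXE

Query: 2022-03-13 12:29 UTC
Rule 3/3 (DXE, +04:15): 2021-11-01 04:35 UTC ≤ query < +∞
12·60 + 29 + 255 = 1004 min
1004 = 0·1440 + 1004; 1004 = 16·60 + 44 → 16:44, same day
→ 2022-03-13 16:44 DXE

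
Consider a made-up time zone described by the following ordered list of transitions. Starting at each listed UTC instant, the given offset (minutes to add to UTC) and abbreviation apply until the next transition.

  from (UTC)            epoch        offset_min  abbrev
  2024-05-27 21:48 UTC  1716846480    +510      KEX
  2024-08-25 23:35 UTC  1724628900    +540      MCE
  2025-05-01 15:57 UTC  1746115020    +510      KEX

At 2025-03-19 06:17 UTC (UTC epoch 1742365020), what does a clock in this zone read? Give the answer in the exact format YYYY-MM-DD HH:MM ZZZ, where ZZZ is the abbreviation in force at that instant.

Query: 2025-03-19 06:17 UTC
Rule 2/3 (MCE, +09:00): 2024-08-25 23:35 UTC ≤ query < 2025-05-01 15:57 UTC
6·60 + 17 + 540 = 917 min
917 = 0·1440 + 917; 917 = 15·60 + 17 → 15:17, same day
→ 2025-03-19 15:17 MCE

2025-03-19 15:17 MCE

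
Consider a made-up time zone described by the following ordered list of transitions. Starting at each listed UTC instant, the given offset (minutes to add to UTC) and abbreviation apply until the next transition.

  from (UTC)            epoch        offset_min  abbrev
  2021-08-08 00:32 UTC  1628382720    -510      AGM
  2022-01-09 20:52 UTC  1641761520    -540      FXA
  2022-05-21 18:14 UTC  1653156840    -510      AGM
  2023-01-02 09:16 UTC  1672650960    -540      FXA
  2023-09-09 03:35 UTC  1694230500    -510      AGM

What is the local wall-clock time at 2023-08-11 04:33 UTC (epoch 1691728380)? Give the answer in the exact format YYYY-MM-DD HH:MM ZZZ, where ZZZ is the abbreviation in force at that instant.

2023-08-10 19:33 FXA

Query: 2023-08-11 04:33 UTC
Rule 4/5 (FXA, -09:00): 2023-01-02 09:16 UTC ≤ query < 2023-09-09 03:35 UTC
4·60 + 33 - 540 = -267 min
-267 = -1·1440 + 1173; 1173 = 19·60 + 33 → 19:33, 2023-08-11 - 1 day = 2023-08-10
→ 2023-08-10 19:33 FXA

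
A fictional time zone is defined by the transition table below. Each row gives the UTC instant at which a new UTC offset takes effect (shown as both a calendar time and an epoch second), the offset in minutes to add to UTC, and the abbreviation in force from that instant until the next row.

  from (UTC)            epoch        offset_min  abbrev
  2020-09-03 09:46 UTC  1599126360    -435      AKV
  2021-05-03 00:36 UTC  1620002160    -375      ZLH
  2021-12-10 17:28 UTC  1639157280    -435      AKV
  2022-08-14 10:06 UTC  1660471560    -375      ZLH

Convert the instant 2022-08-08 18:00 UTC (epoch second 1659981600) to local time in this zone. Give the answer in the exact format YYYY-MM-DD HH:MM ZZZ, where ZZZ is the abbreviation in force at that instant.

Query: 2022-08-08 18:00 UTC
Rule 3/4 (AKV, -07:15): 2021-12-10 17:28 UTC ≤ query < 2022-08-14 10:06 UTC
18·60 + 0 - 435 = 645 min
645 = 0·1440 + 645; 645 = 10·60 + 45 → 10:45, same day
→ 2022-08-08 10:45 AKV

2022-08-08 10:45 AKV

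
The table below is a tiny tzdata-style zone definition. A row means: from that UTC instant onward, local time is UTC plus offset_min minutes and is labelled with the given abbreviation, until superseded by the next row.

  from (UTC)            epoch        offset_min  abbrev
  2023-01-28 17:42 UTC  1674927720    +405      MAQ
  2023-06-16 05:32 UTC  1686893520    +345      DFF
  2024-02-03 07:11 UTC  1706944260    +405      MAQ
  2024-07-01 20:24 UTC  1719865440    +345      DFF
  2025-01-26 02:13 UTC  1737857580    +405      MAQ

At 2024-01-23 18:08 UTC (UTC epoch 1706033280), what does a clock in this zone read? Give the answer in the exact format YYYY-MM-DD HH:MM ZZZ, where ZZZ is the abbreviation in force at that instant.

Query: 2024-01-23 18:08 UTC
Rule 2/5 (DFF, +05:45): 2023-06-16 05:32 UTC ≤ query < 2024-02-03 07:11 UTC
18·60 + 8 + 345 = 1433 min
1433 = 0·1440 + 1433; 1433 = 23·60 + 53 → 23:53, same day
→ 2024-01-23 23:53 DFF

2024-01-23 23:53 DFF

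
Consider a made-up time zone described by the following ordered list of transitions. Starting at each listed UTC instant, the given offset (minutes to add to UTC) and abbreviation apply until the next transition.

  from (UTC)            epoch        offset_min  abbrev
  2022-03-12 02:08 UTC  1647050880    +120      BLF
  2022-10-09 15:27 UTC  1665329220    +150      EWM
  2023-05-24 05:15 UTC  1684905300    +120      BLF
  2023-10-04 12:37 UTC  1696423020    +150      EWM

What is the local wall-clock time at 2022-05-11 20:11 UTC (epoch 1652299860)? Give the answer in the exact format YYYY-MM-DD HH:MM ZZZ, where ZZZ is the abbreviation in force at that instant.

Query: 2022-05-11 20:11 UTC
Rule 1/4 (BLF, +02:00): 2022-03-12 02:08 UTC ≤ query < 2022-10-09 15:27 UTC
20·60 + 11 + 120 = 1331 min
1331 = 0·1440 + 1331; 1331 = 22·60 + 11 → 22:11, same day
→ 2022-05-11 22:11 BLF

2022-05-11 22:11 BLF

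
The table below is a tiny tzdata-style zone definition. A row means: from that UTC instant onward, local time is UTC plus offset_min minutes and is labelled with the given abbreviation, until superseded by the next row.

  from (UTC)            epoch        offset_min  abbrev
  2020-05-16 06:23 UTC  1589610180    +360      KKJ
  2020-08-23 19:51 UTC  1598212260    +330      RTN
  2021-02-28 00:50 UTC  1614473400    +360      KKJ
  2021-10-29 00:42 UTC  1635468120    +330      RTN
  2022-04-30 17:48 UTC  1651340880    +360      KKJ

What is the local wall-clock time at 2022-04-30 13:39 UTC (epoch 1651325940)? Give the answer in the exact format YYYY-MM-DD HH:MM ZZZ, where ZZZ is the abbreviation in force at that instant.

Query: 2022-04-30 13:39 UTC
Rule 4/5 (RTN, +05:30): 2021-10-29 00:42 UTC ≤ query < 2022-04-30 17:48 UTC
13·60 + 39 + 330 = 1149 min
1149 = 0·1440 + 1149; 1149 = 19·60 + 9 → 19:09, same day
→ 2022-04-30 19:09 RTN

2022-04-30 19:09 RTN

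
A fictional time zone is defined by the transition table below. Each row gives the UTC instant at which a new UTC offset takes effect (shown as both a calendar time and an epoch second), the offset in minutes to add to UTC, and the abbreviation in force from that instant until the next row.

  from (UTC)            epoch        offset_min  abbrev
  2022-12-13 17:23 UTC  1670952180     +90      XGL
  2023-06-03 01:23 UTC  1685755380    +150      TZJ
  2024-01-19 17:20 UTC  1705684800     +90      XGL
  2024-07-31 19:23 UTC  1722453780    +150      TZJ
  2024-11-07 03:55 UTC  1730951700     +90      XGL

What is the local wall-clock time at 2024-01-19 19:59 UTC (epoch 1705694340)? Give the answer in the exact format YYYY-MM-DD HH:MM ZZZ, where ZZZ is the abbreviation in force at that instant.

Query: 2024-01-19 19:59 UTC
Rule 3/5 (XGL, +01:30): 2024-01-19 17:20 UTC ≤ query < 2024-07-31 19:23 UTC
19·60 + 59 + 90 = 1289 min
1289 = 0·1440 + 1289; 1289 = 21·60 + 29 → 21:29, same day
→ 2024-01-19 21:29 XGL

2024-01-19 21:29 XGL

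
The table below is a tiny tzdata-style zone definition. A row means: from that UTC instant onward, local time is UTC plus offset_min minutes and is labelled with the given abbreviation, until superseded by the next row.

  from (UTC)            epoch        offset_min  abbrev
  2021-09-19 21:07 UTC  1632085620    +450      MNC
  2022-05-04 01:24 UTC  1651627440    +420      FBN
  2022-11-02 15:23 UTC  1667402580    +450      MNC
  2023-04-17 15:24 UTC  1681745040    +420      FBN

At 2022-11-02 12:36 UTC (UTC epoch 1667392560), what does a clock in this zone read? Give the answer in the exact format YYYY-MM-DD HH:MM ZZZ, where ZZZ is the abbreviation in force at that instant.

Query: 2022-11-02 12:36 UTC
Rule 2/4 (FBN, +07:00): 2022-05-04 01:24 UTC ≤ query < 2022-11-02 15:23 UTC
12·60 + 36 + 420 = 1176 min
1176 = 0·1440 + 1176; 1176 = 19·60 + 36 → 19:36, same day
→ 2022-11-02 19:36 FBN

2022-11-02 19:36 FBN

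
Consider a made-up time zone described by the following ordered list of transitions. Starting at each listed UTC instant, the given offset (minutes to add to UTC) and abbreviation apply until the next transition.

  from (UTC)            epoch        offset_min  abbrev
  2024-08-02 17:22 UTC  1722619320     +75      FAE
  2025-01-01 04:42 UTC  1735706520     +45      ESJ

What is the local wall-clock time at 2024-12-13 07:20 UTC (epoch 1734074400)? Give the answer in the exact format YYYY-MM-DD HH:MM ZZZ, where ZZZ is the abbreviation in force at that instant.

Query: 2024-12-13 07:20 UTC
Rule 1/2 (FAE, +01:15): 2024-08-02 17:22 UTC ≤ query < 2025-01-01 04:42 UTC
7·60 + 20 + 75 = 515 min
515 = 0·1440 + 515; 515 = 8·60 + 35 → 08:35, same day
→ 2024-12-13 08:35 FAE

2024-12-13 08:35 FAE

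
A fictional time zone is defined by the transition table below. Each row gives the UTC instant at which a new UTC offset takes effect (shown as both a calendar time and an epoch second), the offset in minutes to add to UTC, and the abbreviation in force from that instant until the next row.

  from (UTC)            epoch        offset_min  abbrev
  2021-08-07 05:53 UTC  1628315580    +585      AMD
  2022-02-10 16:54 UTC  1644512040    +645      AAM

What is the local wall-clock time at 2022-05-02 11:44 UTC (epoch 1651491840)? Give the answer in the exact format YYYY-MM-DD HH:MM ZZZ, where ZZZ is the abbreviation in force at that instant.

Query: 2022-05-02 11:44 UTC
Rule 2/2 (AAM, +10:45): 2022-02-10 16:54 UTC ≤ query < +∞
11·60 + 44 + 645 = 1349 min
1349 = 0·1440 + 1349; 1349 = 22·60 + 29 → 22:29, same day
→ 2022-05-02 22:29 AAM

2022-05-02 22:29 AAM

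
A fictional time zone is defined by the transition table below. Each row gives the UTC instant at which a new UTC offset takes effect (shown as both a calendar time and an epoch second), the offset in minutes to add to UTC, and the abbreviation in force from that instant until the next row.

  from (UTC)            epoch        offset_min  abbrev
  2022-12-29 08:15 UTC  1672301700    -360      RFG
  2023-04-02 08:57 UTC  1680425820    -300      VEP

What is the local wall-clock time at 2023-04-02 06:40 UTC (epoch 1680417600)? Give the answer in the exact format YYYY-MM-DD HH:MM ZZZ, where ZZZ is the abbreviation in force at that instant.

2023-04-02 00:40 RFG

Query: 2023-04-02 06:40 UTC
Rule 1/2 (RFG, -06:00): 2022-12-29 08:15 UTC ≤ query < 2023-04-02 08:57 UTC
6·60 + 40 - 360 = 40 min
40 = 0·1440 + 40; 40 = 0·60 + 40 → 00:40, same day
→ 2023-04-02 00:40 RFG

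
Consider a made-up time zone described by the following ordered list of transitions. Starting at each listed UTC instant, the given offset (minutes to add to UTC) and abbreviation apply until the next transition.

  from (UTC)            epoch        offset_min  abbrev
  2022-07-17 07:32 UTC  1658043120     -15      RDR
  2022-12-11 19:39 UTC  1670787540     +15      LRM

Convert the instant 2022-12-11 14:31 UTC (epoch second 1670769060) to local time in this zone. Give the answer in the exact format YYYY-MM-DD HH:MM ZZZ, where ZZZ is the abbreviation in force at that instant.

2022-12-11 14:16 RDR

Query: 2022-12-11 14:31 UTC
Rule 1/2 (RDR, -00:15): 2022-07-17 07:32 UTC ≤ query < 2022-12-11 19:39 UTC
14·60 + 31 - 15 = 856 min
856 = 0·1440 + 856; 856 = 14·60 + 16 → 14:16, same day
→ 2022-12-11 14:16 RDR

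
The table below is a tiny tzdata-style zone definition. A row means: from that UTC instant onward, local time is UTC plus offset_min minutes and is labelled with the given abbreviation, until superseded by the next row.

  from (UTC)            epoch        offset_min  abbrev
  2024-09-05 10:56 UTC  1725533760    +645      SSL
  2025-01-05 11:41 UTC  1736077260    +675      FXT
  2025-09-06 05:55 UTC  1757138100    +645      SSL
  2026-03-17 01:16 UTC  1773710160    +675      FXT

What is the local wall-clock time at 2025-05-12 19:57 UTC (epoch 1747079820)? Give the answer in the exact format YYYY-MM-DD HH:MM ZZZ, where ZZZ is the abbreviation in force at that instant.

2025-05-13 07:12 FXT

Query: 2025-05-12 19:57 UTC
Rule 2/4 (FXT, +11:15): 2025-01-05 11:41 UTC ≤ query < 2025-09-06 05:55 UTC
19·60 + 57 + 675 = 1872 min
1872 = 1·1440 + 432; 432 = 7·60 + 12 → 07:12, 2025-05-12 + 1 day = 2025-05-13
→ 2025-05-13 07:12 FXT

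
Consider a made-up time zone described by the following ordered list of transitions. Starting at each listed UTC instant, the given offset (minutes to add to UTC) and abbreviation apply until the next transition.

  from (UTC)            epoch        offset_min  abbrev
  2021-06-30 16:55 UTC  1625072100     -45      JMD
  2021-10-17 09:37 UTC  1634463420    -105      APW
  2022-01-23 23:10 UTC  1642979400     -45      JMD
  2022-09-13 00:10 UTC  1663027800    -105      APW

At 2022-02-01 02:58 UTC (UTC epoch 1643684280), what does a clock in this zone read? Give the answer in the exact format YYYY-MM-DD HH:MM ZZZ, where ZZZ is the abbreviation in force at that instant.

2022-02-01 02:13 JMD

Query: 2022-02-01 02:58 UTC
Rule 3/4 (JMD, -00:45): 2022-01-23 23:10 UTC ≤ query < 2022-09-13 00:10 UTC
2·60 + 58 - 45 = 133 min
133 = 0·1440 + 133; 133 = 2·60 + 13 → 02:13, same day
→ 2022-02-01 02:13 JMD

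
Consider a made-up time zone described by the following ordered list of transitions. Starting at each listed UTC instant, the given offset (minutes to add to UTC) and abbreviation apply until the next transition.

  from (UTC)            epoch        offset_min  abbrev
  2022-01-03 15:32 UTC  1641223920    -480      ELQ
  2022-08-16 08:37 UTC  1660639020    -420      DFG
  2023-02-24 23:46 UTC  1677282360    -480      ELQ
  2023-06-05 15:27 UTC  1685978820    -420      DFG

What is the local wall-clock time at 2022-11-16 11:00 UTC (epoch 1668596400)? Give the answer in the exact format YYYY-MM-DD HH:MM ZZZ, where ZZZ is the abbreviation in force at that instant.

Query: 2022-11-16 11:00 UTC
Rule 2/4 (DFG, -07:00): 2022-08-16 08:37 UTC ≤ query < 2023-02-24 23:46 UTC
11·60 + 0 - 420 = 240 min
240 = 0·1440 + 240; 240 = 4·60 + 0 → 04:00, same day
→ 2022-11-16 04:00 DFG

2022-11-16 04:00 DFG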